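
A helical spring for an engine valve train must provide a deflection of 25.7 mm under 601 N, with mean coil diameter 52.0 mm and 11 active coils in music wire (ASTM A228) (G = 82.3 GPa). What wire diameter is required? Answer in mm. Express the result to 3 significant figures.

Required rate k = F/δ = 601/25.7 = 23.385 N/mm
d = (8D³N_a·k / G)^(1/4) = (8·52.0³·11·23.385 / (82.3×10³))^0.25
  = (3515.9)^0.25 = 7.7003 mm

7.70 mm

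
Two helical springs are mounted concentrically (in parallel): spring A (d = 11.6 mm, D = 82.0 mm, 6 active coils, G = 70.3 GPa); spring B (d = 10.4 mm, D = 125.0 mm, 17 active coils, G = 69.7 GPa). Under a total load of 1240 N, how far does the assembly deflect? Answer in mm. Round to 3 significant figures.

k_A = Gd⁴/(8D³N_a) = (70.3×10³)(11.6⁴)/(8·82.0³·6) = 48.096 N/mm
k_B = Gd⁴/(8D³N_a) = (69.7×10³)(10.4⁴)/(8·125.0³·17) = 3.0697 N/mm
Parallel: k_eq = 48.096 + 3.0697 = 51.165 N/mm
δ = F/k_eq = 1240/51.165 = 24.235 mm

24.2 mm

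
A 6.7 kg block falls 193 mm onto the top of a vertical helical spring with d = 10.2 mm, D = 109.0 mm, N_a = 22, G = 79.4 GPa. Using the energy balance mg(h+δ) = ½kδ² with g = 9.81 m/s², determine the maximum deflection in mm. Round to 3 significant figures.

k = Gd⁴/(8D³N_a) = (79.4×10³)(10.2⁴)/(8·109.0³·22) = 3.7708 N/mm
W = mg = 6.7 × 9.81 = 65.727 N
½kδ² − Wδ − Wh = 0 → δ = (W + √(W² + 2kWh))/k
δ = (65.727 + √(4320 + 95666.6))/3.7708 = (65.727 + 316.21)/3.7708 = 101.29 mm

101 mm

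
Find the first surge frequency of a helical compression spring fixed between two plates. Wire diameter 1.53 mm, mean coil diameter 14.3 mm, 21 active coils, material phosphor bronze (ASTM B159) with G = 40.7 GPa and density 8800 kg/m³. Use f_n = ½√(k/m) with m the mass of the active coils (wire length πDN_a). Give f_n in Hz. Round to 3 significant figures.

86.2 Hz

k = Gd⁴/(8D³N_a) = (40.7×10³)(1.53⁴)/(8·14.3³·21) = 0.45399 N/mm = 453.99 N/m
Wire length L = πDN_a = π·14.3·21 = 943.42 mm
m = ρ·(πd²/4)·L = 8800 × 1.8385×10⁻⁶ m² × 0.94342 m = 0.015264 kg
f_n = ½√(k/m) = 0.5·√(453.99/0.015264) = 0.5·√(29743) = 86.231 Hz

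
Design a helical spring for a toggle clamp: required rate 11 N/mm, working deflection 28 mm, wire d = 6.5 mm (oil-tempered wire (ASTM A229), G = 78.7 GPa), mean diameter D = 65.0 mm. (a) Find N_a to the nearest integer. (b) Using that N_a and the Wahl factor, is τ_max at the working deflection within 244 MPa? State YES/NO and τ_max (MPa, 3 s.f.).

N_a = Gd⁴/(8D³k) = (78.7×10³)(6.5⁴)/(8·65.0³·11) = 5.813 → N_a = 6
Actual rate k = Gd⁴/(8D³·6) = 10.657 N/mm
Working load F = kδ = 10.657·28 = 298.4 N
C = 65.0/6.5 = 10.0000; K_W = (4C−1)/(4C−4)+0.615/C = 1.1448
τ_max = K_W·8FD/(πd³) = 1.1448·179.85 = 205.9 MPa
τ_max ≤ 244 MPa → acceptable

(a) 6 coils; (b) YES, τ_max = 206 MPa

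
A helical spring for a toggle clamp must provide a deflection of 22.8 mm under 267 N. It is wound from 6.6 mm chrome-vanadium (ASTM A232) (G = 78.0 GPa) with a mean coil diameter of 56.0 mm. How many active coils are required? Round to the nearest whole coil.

9

Required rate k = F/δ = 267/22.8 = 11.711 N/mm
N_a = Gd⁴/(8D³k) = (78.0×10³ × 6.6⁴)/(8 × 56.0³ × 11.711)
    = 1.48003e+08 / 1.64524e+07 = 8.996 → 9 coils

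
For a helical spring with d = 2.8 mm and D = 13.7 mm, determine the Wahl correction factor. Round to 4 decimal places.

1.3184

C = D/d = 13.7/2.8 = 4.8929
K_W = (4C−1)/(4C−4) + 0.615/C = 18.571/15.571 + 0.1257 = 1.3184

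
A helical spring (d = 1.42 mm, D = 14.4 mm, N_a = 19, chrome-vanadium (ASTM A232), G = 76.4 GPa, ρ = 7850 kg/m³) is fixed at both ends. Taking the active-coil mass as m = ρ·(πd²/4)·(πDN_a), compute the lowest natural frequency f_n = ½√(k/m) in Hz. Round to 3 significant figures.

k = Gd⁴/(8D³N_a) = (76.4×10³)(1.42⁴)/(8·14.4³·19) = 0.68441 N/mm = 684.41 N/m
Wire length L = πDN_a = π·14.4·19 = 859.54 mm
m = ρ·(πd²/4)·L = 7850 × 1.5837×10⁻⁶ m² × 0.85954 m = 0.010686 kg
f_n = ½√(k/m) = 0.5·√(684.41/0.010686) = 0.5·√(64049) = 126.54 Hz

127 Hz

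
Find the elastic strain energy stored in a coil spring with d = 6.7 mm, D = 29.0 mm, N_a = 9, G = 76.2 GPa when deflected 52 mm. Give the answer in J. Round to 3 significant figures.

118 J

k = Gd⁴/(8D³N_a) = (76.2×10³)(6.7⁴)/(8·29.0³·9) = 87.444 N/mm
U = ½kδ² = 0.5 × 87.444 × 52² = 1.1822e+05 N·mm = 118.22 J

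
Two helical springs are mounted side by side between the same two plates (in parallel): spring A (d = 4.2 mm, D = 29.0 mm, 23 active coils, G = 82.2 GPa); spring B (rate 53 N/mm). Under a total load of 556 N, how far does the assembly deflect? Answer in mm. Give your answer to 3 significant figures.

9.47 mm

k_A = Gd⁴/(8D³N_a) = (82.2×10³)(4.2⁴)/(8·29.0³·23) = 5.6998 N/mm
Parallel: k_eq = 5.6998 + 53 = 58.7 N/mm
δ = F/k_eq = 556/58.7 = 9.4719 mm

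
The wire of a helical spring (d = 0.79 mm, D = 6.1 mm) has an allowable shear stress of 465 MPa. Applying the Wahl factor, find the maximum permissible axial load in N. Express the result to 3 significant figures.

C = D/d = 6.1/0.79 = 7.7215
K_W = (4C−1)/(4C−4) + 0.615/C = 29.886/26.886 + 0.0796 = 1.1912
τ_max = K·8FD/(πd³) → F_max = τ_allow·πd³/(8DK)
F_max = 465·π·0.79³/(8·6.1·1.1912) = 720.25/58.132 = 12.39 N

12.4 N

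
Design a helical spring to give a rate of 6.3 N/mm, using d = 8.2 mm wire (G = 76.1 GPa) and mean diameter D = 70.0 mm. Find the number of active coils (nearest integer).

N_a = Gd⁴/(8D³k) = (76.1×10³ × 8.2⁴)/(8 × 70.0³ × 6.3)
    = 3.44065e+08 / 1.72872e+07 = 19.9 → 20 coils

20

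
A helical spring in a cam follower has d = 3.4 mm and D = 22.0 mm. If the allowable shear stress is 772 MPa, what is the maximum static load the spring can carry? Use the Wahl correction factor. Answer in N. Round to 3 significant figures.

C = D/d = 22.0/3.4 = 6.4706
K_W = (4C−1)/(4C−4) + 0.615/C = 24.882/21.882 + 0.0950 = 1.2321
τ_max = K·8FD/(πd³) → F_max = τ_allow·πd³/(8DK)
F_max = 772·π·3.4³/(8·22.0·1.2321) = 95324/216.86 = 439.57 N

440 N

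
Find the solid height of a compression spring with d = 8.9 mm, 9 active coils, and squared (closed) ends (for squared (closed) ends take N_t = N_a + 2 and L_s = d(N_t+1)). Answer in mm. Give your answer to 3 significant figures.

squared (closed) ends: N_t = N_a + 2 = 9 + 2 = 11
L_s = d·(N_t+1) = 8.9 × 12 = 106.8 mm

107 mm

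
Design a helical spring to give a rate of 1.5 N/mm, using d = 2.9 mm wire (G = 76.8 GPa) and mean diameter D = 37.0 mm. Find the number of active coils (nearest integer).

N_a = Gd⁴/(8D³k) = (76.8×10³ × 2.9⁴)/(8 × 37.0³ × 1.5)
    = 5.43192e+06 / 607836 = 8.936 → 9 coils

9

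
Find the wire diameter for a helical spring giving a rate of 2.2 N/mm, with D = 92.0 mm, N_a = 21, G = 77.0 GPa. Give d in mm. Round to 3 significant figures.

7.82 mm

d = (8D³N_a·k / G)^(1/4) = (8·92.0³·21·2.2 / (77.0×10³))^0.25
  = (3737.7)^0.25 = 7.8190 mm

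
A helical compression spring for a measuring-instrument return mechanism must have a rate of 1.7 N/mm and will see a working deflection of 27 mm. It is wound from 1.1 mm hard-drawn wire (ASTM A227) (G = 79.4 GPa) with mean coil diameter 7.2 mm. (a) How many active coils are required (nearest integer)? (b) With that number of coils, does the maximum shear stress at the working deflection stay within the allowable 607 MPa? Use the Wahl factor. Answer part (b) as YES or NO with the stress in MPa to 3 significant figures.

N_a = Gd⁴/(8D³k) = (79.4×10³)(1.1⁴)/(8·7.2³·1.7) = 22.9 → N_a = 23
Actual rate k = Gd⁴/(8D³·23) = 1.6927 N/mm
Working load F = kδ = 1.6927·27 = 45.702 N
C = 7.2/1.1 = 6.5455; K_W = (4C−1)/(4C−4)+0.615/C = 1.2292
τ_max = K_W·8FD/(πd³) = 1.2292·629.56 = 773.85 MPa
τ_max > 607 MPa → exceeds allowable

(a) 23 coils; (b) NO, τ_max = 774 MPa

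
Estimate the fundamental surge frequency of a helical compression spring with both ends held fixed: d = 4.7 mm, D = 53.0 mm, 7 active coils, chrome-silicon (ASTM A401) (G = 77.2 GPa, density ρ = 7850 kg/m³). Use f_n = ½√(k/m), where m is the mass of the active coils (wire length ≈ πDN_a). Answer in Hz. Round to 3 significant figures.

k = Gd⁴/(8D³N_a) = (77.2×10³)(4.7⁴)/(8·53.0³·7) = 4.5185 N/mm = 4518.5 N/m
Wire length L = πDN_a = π·53.0·7 = 1165.5 mm
m = ρ·(πd²/4)·L = 7850 × 17.349×10⁻⁶ m² × 1.1655 m = 0.15874 kg
f_n = ½√(k/m) = 0.5·√(4518.5/0.15874) = 0.5·√(28465) = 84.358 Hz

84.4 Hz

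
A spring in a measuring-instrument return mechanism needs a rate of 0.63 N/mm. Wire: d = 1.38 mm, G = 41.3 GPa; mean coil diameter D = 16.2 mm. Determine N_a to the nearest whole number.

N_a = Gd⁴/(8D³k) = (41.3×10³ × 1.38⁴)/(8 × 16.2³ × 0.63)
    = 149784 / 21427.7 = 6.99 → 7 coils

7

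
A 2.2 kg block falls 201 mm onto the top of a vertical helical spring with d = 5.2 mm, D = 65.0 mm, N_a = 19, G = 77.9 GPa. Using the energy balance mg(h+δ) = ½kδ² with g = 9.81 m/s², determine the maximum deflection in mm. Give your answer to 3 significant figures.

k = Gd⁴/(8D³N_a) = (77.9×10³)(5.2⁴)/(8·65.0³·19) = 1.3645 N/mm
W = mg = 2.2 × 9.81 = 21.582 N
½kδ² − Wδ − Wh = 0 → δ = (W + √(W² + 2kWh))/k
δ = (21.582 + √(465.78 + 11838.2))/1.3645 = (21.582 + 110.92)/1.3645 = 97.11 mm

97.1 mm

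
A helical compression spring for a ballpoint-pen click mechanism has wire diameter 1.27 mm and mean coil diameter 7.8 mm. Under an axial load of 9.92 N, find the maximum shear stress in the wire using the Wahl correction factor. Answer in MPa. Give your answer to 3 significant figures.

120 MPa

Spring index C = D/d = 7.8/1.27 = 6.1417
K_W = (4C−1)/(4C−4) + 0.615/C = 23.567/20.567 + 0.1001 = 1.2460
τ₀ = 8FD/(πd³) = 8·9.92·7.8/(π·1.27³) = 619.008/6.4352 = 96.191 MPa
τ_max = K·τ₀ = 1.2460 × 96.191 = 119.85 MPa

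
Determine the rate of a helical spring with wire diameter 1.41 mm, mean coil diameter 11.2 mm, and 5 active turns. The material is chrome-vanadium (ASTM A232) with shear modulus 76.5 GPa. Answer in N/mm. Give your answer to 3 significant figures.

k = Gd⁴/(8D³N_a) = (76.5×10³ × 1.41⁴) / (8 × 11.2³ × 5)
  = 302369 / 56197.1 = 5.3805 N/mm

5.38 N/mm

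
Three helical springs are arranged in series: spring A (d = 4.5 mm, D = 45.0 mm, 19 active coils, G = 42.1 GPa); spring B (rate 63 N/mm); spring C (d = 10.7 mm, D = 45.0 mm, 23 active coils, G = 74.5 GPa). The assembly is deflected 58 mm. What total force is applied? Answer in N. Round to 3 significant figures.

69.4 N

k_A = Gd⁴/(8D³N_a) = (42.1×10³)(4.5⁴)/(8·45.0³·19) = 1.2464 N/mm
k_C = Gd⁴/(8D³N_a) = (74.5×10³)(10.7⁴)/(8·45.0³·23) = 58.242 N/mm
Series: 1/k_eq = 1/1.2464 + 1/63 + 1/58.242 = 0.83537; k_eq = 1.1971 N/mm
F = k_eq·δ = 1.1971·58 = 69.431 N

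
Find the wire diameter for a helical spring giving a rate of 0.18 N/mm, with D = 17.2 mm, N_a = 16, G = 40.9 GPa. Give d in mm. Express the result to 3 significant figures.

d = (8D³N_a·k / G)^(1/4) = (8·17.2³·16·0.18 / (40.9×10³))^0.25
  = (2.8665)^0.25 = 1.3012 mm

1.30 mm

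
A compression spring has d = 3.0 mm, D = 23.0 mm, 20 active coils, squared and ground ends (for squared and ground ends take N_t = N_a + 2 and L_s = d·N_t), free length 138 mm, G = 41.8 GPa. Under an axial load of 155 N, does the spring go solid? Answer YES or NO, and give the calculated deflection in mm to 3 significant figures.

k = Gd⁴/(8D³N_a) = (41.8×10³)(3.0⁴)/(8·23.0³·20) = 1.7392 N/mm
N_t = 22; L_s = 3.0·22 = 66 mm; δ_solid = L₀ − L_s = 138 − 66 = 72 mm
δ = F/k = 155/1.7392 = 89.12 mm
δ ≥ δ_solid → spring goes solid

YES, δ = 89.1 mm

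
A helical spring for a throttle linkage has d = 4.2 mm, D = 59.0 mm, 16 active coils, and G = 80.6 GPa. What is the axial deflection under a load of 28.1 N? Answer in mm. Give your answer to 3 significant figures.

29.5 mm

k = Gd⁴/(8D³N_a) = (80.6×10³)(4.2⁴)/(8·59.0³·16) = 0.95404 N/mm
δ = F/k = 28.1 / 0.95404 = 29.454 mm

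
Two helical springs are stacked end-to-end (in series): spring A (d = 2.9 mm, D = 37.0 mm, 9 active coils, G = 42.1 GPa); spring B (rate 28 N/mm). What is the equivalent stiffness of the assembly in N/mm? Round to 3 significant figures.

0.793 N/mm

k_A = Gd⁴/(8D³N_a) = (42.1×10³)(2.9⁴)/(8·37.0³·9) = 0.81646 N/mm
Series: 1/k_eq = 1/0.81646 + 1/28 = 1.2605; k_eq = 0.79333 N/mm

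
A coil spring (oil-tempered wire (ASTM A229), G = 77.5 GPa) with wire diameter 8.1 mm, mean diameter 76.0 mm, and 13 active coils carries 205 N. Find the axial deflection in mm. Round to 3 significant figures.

28.1 mm

k = Gd⁴/(8D³N_a) = (77.5×10³)(8.1⁴)/(8·76.0³·13) = 7.3075 N/mm
δ = F/k = 205 / 7.3075 = 28.053 mm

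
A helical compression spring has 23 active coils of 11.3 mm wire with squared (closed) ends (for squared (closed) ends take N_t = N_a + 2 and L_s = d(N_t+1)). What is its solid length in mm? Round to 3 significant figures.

294 mm

squared (closed) ends: N_t = N_a + 2 = 23 + 2 = 25
L_s = d·(N_t+1) = 11.3 × 26 = 293.8 mm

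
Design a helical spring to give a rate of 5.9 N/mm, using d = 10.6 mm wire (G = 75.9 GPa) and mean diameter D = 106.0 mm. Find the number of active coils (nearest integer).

17

N_a = Gd⁴/(8D³k) = (75.9×10³ × 10.6⁴)/(8 × 106.0³ × 5.9)
    = 9.5822e+08 / 5.6216e+07 = 17.05 → 17 coils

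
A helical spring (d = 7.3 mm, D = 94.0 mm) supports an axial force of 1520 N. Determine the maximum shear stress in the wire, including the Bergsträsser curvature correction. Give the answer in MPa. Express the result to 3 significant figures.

Spring index C = D/d = 94.0/7.3 = 12.8767
K_B = (4C+2)/(4C−3) = 53.507/48.507 = 1.1031
τ₀ = 8FD/(πd³) = 8·1520·94.0/(π·7.3³) = 1.14304e+06/1222.1 = 935.28 MPa
τ_max = K·τ₀ = 1.1031 × 935.28 = 1031.7 MPa

1030 MPa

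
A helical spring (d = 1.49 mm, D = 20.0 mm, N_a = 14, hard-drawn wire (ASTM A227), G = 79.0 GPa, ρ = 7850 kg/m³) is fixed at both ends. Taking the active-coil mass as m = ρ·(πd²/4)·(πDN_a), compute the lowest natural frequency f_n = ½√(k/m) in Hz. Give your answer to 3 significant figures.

95.0 Hz

k = Gd⁴/(8D³N_a) = (79.0×10³)(1.49⁴)/(8·20.0³·14) = 0.43457 N/mm = 434.57 N/m
Wire length L = πDN_a = π·20.0·14 = 879.65 mm
m = ρ·(πd²/4)·L = 7850 × 1.7437×10⁻⁶ m² × 0.87965 m = 0.01204 kg
f_n = ½√(k/m) = 0.5·√(434.57/0.01204) = 0.5·√(36093) = 94.991 Hz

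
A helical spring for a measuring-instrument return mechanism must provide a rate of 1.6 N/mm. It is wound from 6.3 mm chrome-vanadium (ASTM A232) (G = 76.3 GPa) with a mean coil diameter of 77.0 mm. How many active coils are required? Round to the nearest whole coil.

21

N_a = Gd⁴/(8D³k) = (76.3×10³ × 6.3⁴)/(8 × 77.0³ × 1.6)
    = 1.20195e+08 / 5.84362e+06 = 20.57 → 21 coils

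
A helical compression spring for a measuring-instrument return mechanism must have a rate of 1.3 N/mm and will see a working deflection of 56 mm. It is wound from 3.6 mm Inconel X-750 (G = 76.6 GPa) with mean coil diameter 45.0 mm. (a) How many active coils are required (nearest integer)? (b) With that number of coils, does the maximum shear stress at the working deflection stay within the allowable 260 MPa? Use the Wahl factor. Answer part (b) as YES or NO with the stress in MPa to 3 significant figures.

(a) 14 coils; (b) YES, τ_max = 193 MPa

N_a = Gd⁴/(8D³k) = (76.6×10³)(3.6⁴)/(8·45.0³·1.3) = 13.58 → N_a = 14
Actual rate k = Gd⁴/(8D³·14) = 1.2606 N/mm
Working load F = kδ = 1.2606·56 = 70.595 N
C = 45.0/3.6 = 12.5000; K_W = (4C−1)/(4C−4)+0.615/C = 1.1144
τ_max = K_W·8FD/(πd³) = 1.1144·173.39 = 193.23 MPa
τ_max ≤ 260 MPa → acceptable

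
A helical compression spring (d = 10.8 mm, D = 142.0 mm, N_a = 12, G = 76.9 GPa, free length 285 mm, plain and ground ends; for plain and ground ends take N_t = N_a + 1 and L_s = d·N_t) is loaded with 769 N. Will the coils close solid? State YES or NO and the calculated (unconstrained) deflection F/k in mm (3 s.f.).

YES, δ = 202 mm

k = Gd⁴/(8D³N_a) = (76.9×10³)(10.8⁴)/(8·142.0³·12) = 3.8061 N/mm
N_t = 13; L_s = 10.8·13 = 140.4 mm; δ_solid = L₀ − L_s = 285 − 140.4 = 144.6 mm
δ = F/k = 769/3.8061 = 202.04 mm
δ ≥ δ_solid → spring goes solid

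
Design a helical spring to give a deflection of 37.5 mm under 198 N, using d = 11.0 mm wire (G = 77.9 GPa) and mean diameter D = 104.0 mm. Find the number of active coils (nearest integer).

Required rate k = F/δ = 198/37.5 = 5.28 N/mm
N_a = Gd⁴/(8D³k) = (77.9×10³ × 11.0⁴)/(8 × 104.0³ × 5.28)
    = 1.14053e+09 / 4.75143e+07 = 24 → 24 coils

24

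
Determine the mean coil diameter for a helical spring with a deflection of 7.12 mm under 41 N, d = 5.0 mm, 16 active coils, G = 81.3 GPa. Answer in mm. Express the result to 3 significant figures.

41.0 mm

Required rate k = F/δ = 41/7.12 = 5.7584 N/mm
D = (Gd⁴/(8N_a·k))^(1/3) = (81.3×10³·5.0⁴/(8·16·5.7584))^(1/3)
  = (68937.7)^(1/3) = 41.0033 mm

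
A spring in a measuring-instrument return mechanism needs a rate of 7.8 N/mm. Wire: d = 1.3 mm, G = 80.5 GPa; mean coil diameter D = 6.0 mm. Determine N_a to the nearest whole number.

N_a = Gd⁴/(8D³k) = (80.5×10³ × 1.3⁴)/(8 × 6.0³ × 7.8)
    = 229916 / 13478.4 = 17.06 → 17 coils

17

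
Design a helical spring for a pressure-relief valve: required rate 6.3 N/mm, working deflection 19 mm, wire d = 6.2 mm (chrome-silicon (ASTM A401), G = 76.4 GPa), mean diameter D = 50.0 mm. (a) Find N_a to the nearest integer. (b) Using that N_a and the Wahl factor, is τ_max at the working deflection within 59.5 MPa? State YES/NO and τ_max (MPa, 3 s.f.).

(a) 18 coils; (b) NO, τ_max = 75.3 MPa

N_a = Gd⁴/(8D³k) = (76.4×10³)(6.2⁴)/(8·50.0³·6.3) = 17.92 → N_a = 18
Actual rate k = Gd⁴/(8D³·18) = 6.2717 N/mm
Working load F = kδ = 6.2717·19 = 119.16 N
C = 50.0/6.2 = 8.0645; K_W = (4C−1)/(4C−4)+0.615/C = 1.1824
τ_max = K_W·8FD/(πd³) = 1.1824·63.661 = 75.275 MPa
τ_max > 59.5 MPa → exceeds allowable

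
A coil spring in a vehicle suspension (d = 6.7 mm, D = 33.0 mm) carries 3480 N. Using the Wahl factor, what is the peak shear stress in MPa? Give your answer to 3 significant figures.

1280 MPa

Spring index C = D/d = 33.0/6.7 = 4.9254
K_W = (4C−1)/(4C−4) + 0.615/C = 18.701/15.701 + 0.1249 = 1.3159
τ₀ = 8FD/(πd³) = 8·3480·33.0/(π·6.7³) = 918720/944.87 = 972.32 MPa
τ_max = K·τ₀ = 1.3159 × 972.32 = 1279.5 MPa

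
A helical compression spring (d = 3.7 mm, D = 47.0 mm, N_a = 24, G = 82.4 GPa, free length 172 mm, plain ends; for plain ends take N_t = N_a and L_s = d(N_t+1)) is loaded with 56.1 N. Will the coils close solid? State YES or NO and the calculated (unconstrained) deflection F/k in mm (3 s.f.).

k = Gd⁴/(8D³N_a) = (82.4×10³)(3.7⁴)/(8·47.0³·24) = 0.77471 N/mm
N_t = 24; L_s = 3.7·25 = 92.5 mm; δ_solid = L₀ − L_s = 172 − 92.5 = 79.5 mm
δ = F/k = 56.1/0.77471 = 72.414 mm
δ < δ_solid → spring does not go solid

NO, δ = 72.4 mm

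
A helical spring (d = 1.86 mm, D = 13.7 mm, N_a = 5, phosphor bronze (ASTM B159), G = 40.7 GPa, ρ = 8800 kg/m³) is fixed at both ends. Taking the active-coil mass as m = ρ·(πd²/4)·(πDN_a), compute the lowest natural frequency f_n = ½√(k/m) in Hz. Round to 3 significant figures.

k = Gd⁴/(8D³N_a) = (40.7×10³)(1.86⁴)/(8·13.7³·5) = 4.7361 N/mm = 4736.1 N/m
Wire length L = πDN_a = π·13.7·5 = 215.2 mm
m = ρ·(πd²/4)·L = 8800 × 2.7172×10⁻⁶ m² × 0.2152 m = 0.0051456 kg
f_n = ½√(k/m) = 0.5·√(4736.1/0.0051456) = 0.5·√(9.2042e+05) = 479.69 Hz

480 Hz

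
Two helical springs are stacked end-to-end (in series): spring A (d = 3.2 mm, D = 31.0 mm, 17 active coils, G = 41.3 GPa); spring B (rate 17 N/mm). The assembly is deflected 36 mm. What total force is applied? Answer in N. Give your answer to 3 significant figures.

36.2 N

k_A = Gd⁴/(8D³N_a) = (41.3×10³)(3.2⁴)/(8·31.0³·17) = 1.0689 N/mm
Series: 1/k_eq = 1/1.0689 + 1/17 = 0.99439; k_eq = 1.0056 N/mm
F = k_eq·δ = 1.0056·36 = 36.203 N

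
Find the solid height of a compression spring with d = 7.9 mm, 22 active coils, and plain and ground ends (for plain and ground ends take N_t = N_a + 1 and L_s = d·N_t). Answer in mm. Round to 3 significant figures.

plain and ground ends: N_t = N_a + 1 = 22 + 1 = 23
L_s = d·N_t = 7.9 × 23 = 181.7 mm

182 mm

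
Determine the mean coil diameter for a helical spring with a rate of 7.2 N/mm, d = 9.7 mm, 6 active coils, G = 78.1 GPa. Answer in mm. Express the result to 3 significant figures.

D = (Gd⁴/(8N_a·k))^(1/3) = (78.1×10³·9.7⁴/(8·6·7.2))^(1/3)
  = (2.00062e+06)^(1/3) = 126.0051 mm

126 mm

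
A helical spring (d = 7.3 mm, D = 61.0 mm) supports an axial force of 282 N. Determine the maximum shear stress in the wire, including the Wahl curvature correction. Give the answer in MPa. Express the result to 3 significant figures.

132 MPa

Spring index C = D/d = 61.0/7.3 = 8.3562
K_W = (4C−1)/(4C−4) + 0.615/C = 32.425/29.425 + 0.0736 = 1.1756
τ₀ = 8FD/(πd³) = 8·282·61.0/(π·7.3³) = 137616/1222.1 = 112.6 MPa
τ_max = K·τ₀ = 1.1756 × 112.6 = 132.37 MPa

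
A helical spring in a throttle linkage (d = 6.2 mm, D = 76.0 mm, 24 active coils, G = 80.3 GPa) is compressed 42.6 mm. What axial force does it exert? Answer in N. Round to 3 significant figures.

k = Gd⁴/(8D³N_a) = (80.3×10³)(6.2⁴)/(8·76.0³·24) = 1.4078 N/mm
F = k·δ = 1.4078 × 42.6 = 59.972 N

60.0 N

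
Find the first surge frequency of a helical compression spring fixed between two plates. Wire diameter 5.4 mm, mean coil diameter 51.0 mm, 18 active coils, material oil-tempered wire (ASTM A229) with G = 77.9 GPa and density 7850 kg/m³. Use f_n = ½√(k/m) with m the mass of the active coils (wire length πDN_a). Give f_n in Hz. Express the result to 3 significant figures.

k = Gd⁴/(8D³N_a) = (77.9×10³)(5.4⁴)/(8·51.0³·18) = 3.4677 N/mm = 3467.7 N/m
Wire length L = πDN_a = π·51.0·18 = 2884 mm
m = ρ·(πd²/4)·L = 7850 × 22.902×10⁻⁶ m² × 2.884 m = 0.51849 kg
f_n = ½√(k/m) = 0.5·√(3467.7/0.51849) = 0.5·√(6688.1) = 40.89 Hz

40.9 Hz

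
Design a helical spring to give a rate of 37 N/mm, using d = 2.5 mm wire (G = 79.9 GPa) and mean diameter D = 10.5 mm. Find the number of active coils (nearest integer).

9

N_a = Gd⁴/(8D³k) = (79.9×10³ × 2.5⁴)/(8 × 10.5³ × 37)
    = 3.12109e+06 / 342657 = 9.109 → 9 coils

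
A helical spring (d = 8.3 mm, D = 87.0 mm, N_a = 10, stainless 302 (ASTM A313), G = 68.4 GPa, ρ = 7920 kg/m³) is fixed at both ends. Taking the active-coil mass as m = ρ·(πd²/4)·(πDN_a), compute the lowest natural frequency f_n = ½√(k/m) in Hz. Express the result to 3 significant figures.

36.3 Hz

k = Gd⁴/(8D³N_a) = (68.4×10³)(8.3⁴)/(8·87.0³·10) = 6.162 N/mm = 6162 N/m
Wire length L = πDN_a = π·87.0·10 = 2733.2 mm
m = ρ·(πd²/4)·L = 7920 × 54.106×10⁻⁶ m² × 2.7332 m = 1.1712 kg
f_n = ½√(k/m) = 0.5·√(6162/1.1712) = 0.5·√(5261.1) = 36.267 Hz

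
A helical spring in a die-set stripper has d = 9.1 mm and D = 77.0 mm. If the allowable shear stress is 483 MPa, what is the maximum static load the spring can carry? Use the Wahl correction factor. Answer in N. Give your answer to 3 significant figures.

1580 N

C = D/d = 77.0/9.1 = 8.4615
K_W = (4C−1)/(4C−4) + 0.615/C = 32.846/29.846 + 0.0727 = 1.1732
τ_max = K·8FD/(πd³) → F_max = τ_allow·πd³/(8DK)
F_max = 483·π·9.1³/(8·77.0·1.1732) = 1.1435e+06/722.69 = 1582.2 N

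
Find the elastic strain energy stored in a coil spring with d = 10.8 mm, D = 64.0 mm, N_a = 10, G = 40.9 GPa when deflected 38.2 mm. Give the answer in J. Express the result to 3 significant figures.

k = Gd⁴/(8D³N_a) = (40.9×10³)(10.8⁴)/(8·64.0³·10) = 26.533 N/mm
U = ½kδ² = 0.5 × 26.533 × 38.2² = 19359 N·mm = 19.359 J

19.4 J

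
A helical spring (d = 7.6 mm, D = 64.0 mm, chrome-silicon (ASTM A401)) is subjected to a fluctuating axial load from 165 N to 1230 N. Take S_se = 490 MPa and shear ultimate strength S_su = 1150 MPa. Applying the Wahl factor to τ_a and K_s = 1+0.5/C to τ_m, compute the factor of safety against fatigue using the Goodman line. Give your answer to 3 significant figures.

C = D/d = 64.0/7.6 = 8.4211; K_W = (4C−1)/(4C−4)+0.615/C = 1.1741; K_s = 1+0.5/C = 1.0594
F_a = (F_max−F_min)/2 = 532.5 N; F_m = (F_max+F_min)/2 = 697.5 N
τ_a = K_W·8F_aD/(πd³) = 1.1741 × 197.7 = 232.11 MPa
τ_m = K_s·8F_mD/(πd³) = 1.0594 × 258.95 = 274.33 MPa
Goodman: 1/n_f = τ_a/S_se + τ_m/S_su = 232.11/490 + 274.33/1150 = 0.47370 + 0.23855 = 0.71225
n_f = 1/0.71225 = 1.404

1.40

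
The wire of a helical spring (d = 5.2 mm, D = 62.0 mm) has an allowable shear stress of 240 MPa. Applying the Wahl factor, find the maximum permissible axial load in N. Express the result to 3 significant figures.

C = D/d = 62.0/5.2 = 11.9231
K_W = (4C−1)/(4C−4) + 0.615/C = 46.692/43.692 + 0.0516 = 1.1202
τ_max = K·8FD/(πd³) → F_max = τ_allow·πd³/(8DK)
F_max = 240·π·5.2³/(8·62.0·1.1202) = 1.0602e+05/555.64 = 190.8 N

191 N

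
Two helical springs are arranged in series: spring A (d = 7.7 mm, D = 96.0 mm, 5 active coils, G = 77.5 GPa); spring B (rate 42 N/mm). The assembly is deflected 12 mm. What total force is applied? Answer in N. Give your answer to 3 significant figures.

78.1 N

k_A = Gd⁴/(8D³N_a) = (77.5×10³)(7.7⁴)/(8·96.0³·5) = 7.6982 N/mm
Series: 1/k_eq = 1/7.6982 + 1/42 = 0.15371; k_eq = 6.5058 N/mm
F = k_eq·δ = 6.5058·12 = 78.069 N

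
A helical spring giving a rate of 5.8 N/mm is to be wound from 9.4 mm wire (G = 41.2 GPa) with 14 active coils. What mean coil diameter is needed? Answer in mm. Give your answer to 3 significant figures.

79.1 mm

D = (Gd⁴/(8N_a·k))^(1/3) = (41.2×10³·9.4⁴/(8·14·5.8))^(1/3)
  = (495179)^(1/3) = 79.1142 mm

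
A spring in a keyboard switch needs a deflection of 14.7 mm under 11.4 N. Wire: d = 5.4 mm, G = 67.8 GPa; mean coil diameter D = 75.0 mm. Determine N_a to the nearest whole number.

22

Required rate k = F/δ = 11.4/14.7 = 0.77551 N/mm
N_a = Gd⁴/(8D³k) = (67.8×10³ × 5.4⁴)/(8 × 75.0³ × 0.77551)
    = 5.76507e+07 / 2.61735e+06 = 22.03 → 22 coils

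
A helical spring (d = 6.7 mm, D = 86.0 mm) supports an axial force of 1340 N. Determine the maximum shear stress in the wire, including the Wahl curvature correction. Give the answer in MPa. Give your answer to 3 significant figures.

Spring index C = D/d = 86.0/6.7 = 12.8358
K_W = (4C−1)/(4C−4) + 0.615/C = 50.343/47.343 + 0.0479 = 1.1113
τ₀ = 8FD/(πd³) = 8·1340·86.0/(π·6.7³) = 921920/944.87 = 975.71 MPa
τ_max = K·τ₀ = 1.1113 × 975.71 = 1084.3 MPa

1080 MPa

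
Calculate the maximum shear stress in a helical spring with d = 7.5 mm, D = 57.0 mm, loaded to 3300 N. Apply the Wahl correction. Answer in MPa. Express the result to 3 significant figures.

Spring index C = D/d = 57.0/7.5 = 7.6000
K_W = (4C−1)/(4C−4) + 0.615/C = 29.400/26.400 + 0.0809 = 1.1946
τ₀ = 8FD/(πd³) = 8·3300·57.0/(π·7.5³) = 1.5048e+06/1325.4 = 1135.4 MPa
τ_max = K·τ₀ = 1.1946 × 1135.4 = 1356.3 MPa

1360 MPa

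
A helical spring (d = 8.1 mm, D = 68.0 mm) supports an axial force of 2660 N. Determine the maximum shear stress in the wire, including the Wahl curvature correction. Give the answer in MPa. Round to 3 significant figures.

1020 MPa

Spring index C = D/d = 68.0/8.1 = 8.3951
K_W = (4C−1)/(4C−4) + 0.615/C = 32.580/29.580 + 0.0733 = 1.1747
τ₀ = 8FD/(πd³) = 8·2660·68.0/(π·8.1³) = 1.44704e+06/1669.6 = 866.71 MPa
τ_max = K·τ₀ = 1.1747 × 866.71 = 1018.1 MPa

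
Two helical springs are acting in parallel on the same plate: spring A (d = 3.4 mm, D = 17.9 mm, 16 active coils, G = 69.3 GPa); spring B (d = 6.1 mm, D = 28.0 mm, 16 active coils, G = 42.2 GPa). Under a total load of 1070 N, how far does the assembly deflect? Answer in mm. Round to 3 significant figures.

k_A = Gd⁴/(8D³N_a) = (69.3×10³)(3.4⁴)/(8·17.9³·16) = 12.615 N/mm
k_B = Gd⁴/(8D³N_a) = (42.2×10³)(6.1⁴)/(8·28.0³·16) = 20.794 N/mm
Parallel: k_eq = 12.615 + 20.794 = 33.409 N/mm
δ = F/k_eq = 1070/33.409 = 32.027 mm

32.0 mm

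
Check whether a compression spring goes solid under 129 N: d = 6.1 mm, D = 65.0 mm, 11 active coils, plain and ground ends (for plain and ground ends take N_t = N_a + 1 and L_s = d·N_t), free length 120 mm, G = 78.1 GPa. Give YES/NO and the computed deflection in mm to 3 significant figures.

NO, δ = 28.8 mm

k = Gd⁴/(8D³N_a) = (78.1×10³)(6.1⁴)/(8·65.0³·11) = 4.4745 N/mm
N_t = 12; L_s = 6.1·12 = 73.2 mm; δ_solid = L₀ − L_s = 120 − 73.2 = 46.8 mm
δ = F/k = 129/4.4745 = 28.83 mm
δ < δ_solid → spring does not go solid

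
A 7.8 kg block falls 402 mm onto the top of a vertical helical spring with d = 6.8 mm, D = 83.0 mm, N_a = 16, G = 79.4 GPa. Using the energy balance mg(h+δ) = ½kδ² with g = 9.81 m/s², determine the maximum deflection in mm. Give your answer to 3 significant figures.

199 mm

k = Gd⁴/(8D³N_a) = (79.4×10³)(6.8⁴)/(8·83.0³·16) = 2.3196 N/mm
W = mg = 7.8 × 9.81 = 76.518 N
½kδ² − Wδ − Wh = 0 → δ = (W + √(W² + 2kWh))/k
δ = (76.518 + √(5855 + 142702))/2.3196 = (76.518 + 385.43)/2.3196 = 199.15 mm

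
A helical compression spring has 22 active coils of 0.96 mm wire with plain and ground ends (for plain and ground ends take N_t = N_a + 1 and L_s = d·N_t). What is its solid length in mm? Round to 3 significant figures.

plain and ground ends: N_t = N_a + 1 = 22 + 1 = 23
L_s = d·N_t = 0.96 × 23 = 22.08 mm

22.1 mm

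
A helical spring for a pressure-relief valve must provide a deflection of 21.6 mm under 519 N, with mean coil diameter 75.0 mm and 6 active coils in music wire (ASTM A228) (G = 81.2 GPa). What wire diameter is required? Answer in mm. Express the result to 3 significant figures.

8.80 mm

Required rate k = F/δ = 519/21.6 = 24.028 N/mm
d = (8D³N_a·k / G)^(1/4) = (8·75.0³·6·24.028 / (81.2×10³))^0.25
  = (5992.1)^0.25 = 8.7982 mm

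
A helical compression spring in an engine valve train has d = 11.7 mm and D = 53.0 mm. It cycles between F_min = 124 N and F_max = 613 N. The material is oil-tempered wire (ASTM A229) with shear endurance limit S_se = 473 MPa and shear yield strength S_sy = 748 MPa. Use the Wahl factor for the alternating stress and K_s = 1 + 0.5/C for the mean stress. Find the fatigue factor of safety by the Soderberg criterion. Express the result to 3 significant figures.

C = D/d = 53.0/11.7 = 4.5299; K_W = (4C−1)/(4C−4)+0.615/C = 1.3482; K_s = 1+0.5/C = 1.1104
F_a = (F_max−F_min)/2 = 244.5 N; F_m = (F_max+F_min)/2 = 368.5 N
τ_a = K_W·8F_aD/(πd³) = 1.3482 × 20.603 = 27.778 MPa
τ_m = K_s·8F_mD/(πd³) = 1.1104 × 31.052 = 34.48 MPa
Soderberg: 1/n_f = τ_a/S_se + τ_m/S_sy = 27.778/473 + 34.48/748 = 0.05873 + 0.04610 = 0.10482
n_f = 1/0.10482 = 9.54

9.54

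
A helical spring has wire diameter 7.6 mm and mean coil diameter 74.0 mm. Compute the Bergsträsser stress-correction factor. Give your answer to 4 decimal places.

1.1391

C = D/d = 74.0/7.6 = 9.7368
K_B = (4C+2)/(4C−3) = 40.947/35.947 = 1.1391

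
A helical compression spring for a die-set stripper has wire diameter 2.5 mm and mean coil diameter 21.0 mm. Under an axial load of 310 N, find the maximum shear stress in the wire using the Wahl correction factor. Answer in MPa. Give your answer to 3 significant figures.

Spring index C = D/d = 21.0/2.5 = 8.4000
K_W = (4C−1)/(4C−4) + 0.615/C = 32.600/29.600 + 0.0732 = 1.1746
τ₀ = 8FD/(πd³) = 8·310·21.0/(π·2.5³) = 52080/49.087 = 1061 MPa
τ_max = K·τ₀ = 1.1746 × 1061 = 1246.2 MPa

1250 MPa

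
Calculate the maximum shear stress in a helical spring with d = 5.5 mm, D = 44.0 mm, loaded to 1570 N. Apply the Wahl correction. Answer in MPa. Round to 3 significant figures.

Spring index C = D/d = 44.0/5.5 = 8.0000
K_W = (4C−1)/(4C−4) + 0.615/C = 31.000/28.000 + 0.0769 = 1.1840
τ₀ = 8FD/(πd³) = 8·1570·44.0/(π·5.5³) = 552640/522.68 = 1057.3 MPa
τ_max = K·τ₀ = 1.1840 × 1057.3 = 1251.9 MPa

1250 MPa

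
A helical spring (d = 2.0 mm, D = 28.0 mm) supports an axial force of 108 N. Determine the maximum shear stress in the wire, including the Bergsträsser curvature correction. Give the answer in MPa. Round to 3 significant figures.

1050 MPa

Spring index C = D/d = 28.0/2.0 = 14.0000
K_B = (4C+2)/(4C−3) = 58.000/53.000 = 1.0943
τ₀ = 8FD/(πd³) = 8·108·28.0/(π·2.0³) = 24192/25.133 = 962.57 MPa
τ_max = K·τ₀ = 1.0943 × 962.57 = 1053.4 MPa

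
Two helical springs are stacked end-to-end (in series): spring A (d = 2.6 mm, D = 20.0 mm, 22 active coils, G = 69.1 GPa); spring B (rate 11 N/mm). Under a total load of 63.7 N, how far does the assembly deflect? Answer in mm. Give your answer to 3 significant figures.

k_A = Gd⁴/(8D³N_a) = (69.1×10³)(2.6⁴)/(8·20.0³·22) = 2.2427 N/mm
Series: 1/k_eq = 1/2.2427 + 1/11 = 0.5368; k_eq = 1.8629 N/mm
δ = F/k_eq = 63.7/1.8629 = 34.194 mm

34.2 mm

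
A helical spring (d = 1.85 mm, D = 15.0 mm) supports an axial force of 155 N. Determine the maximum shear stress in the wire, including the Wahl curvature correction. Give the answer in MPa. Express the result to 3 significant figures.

Spring index C = D/d = 15.0/1.85 = 8.1081
K_W = (4C−1)/(4C−4) + 0.615/C = 31.432/28.432 + 0.0759 = 1.1814
τ₀ = 8FD/(πd³) = 8·155·15.0/(π·1.85³) = 18600/19.891 = 935.08 MPa
τ_max = K·τ₀ = 1.1814 × 935.08 = 1104.7 MPa

1100 MPa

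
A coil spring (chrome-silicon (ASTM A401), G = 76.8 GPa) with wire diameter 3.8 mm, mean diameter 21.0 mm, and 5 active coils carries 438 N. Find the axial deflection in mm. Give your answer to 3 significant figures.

k = Gd⁴/(8D³N_a) = (76.8×10³)(3.8⁴)/(8·21.0³·5) = 43.229 N/mm
δ = F/k = 438 / 43.229 = 10.132 mm

10.1 mm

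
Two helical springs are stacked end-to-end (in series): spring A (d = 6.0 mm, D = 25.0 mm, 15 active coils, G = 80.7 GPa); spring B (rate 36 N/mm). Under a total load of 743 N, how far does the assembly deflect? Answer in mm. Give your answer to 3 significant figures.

k_A = Gd⁴/(8D³N_a) = (80.7×10³)(6.0⁴)/(8·25.0³·15) = 55.78 N/mm
Series: 1/k_eq = 1/55.78 + 1/36 = 0.045705; k_eq = 21.879 N/mm
δ = F/k_eq = 743/21.879 = 33.959 mm

34.0 mm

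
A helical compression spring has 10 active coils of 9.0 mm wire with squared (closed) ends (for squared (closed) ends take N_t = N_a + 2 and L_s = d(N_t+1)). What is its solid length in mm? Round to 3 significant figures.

117 mm

squared (closed) ends: N_t = N_a + 2 = 10 + 2 = 12
L_s = d·(N_t+1) = 9.0 × 13 = 117 mm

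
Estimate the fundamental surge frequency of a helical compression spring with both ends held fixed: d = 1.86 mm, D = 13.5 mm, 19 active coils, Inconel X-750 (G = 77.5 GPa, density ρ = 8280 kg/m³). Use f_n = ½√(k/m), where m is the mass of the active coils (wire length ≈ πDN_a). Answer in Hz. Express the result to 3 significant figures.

k = Gd⁴/(8D³N_a) = (77.5×10³)(1.86⁴)/(8·13.5³·19) = 2.4803 N/mm = 2480.3 N/m
Wire length L = πDN_a = π·13.5·19 = 805.82 mm
m = ρ·(πd²/4)·L = 8280 × 2.7172×10⁻⁶ m² × 0.80582 m = 0.018129 kg
f_n = ½√(k/m) = 0.5·√(2480.3/0.018129) = 0.5·√(1.3681e+05) = 184.94 Hz

185 Hz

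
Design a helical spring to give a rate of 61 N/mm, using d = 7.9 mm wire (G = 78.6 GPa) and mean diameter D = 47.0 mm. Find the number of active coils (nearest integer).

6

N_a = Gd⁴/(8D³k) = (78.6×10³ × 7.9⁴)/(8 × 47.0³ × 61)
    = 3.06148e+08 / 5.06656e+07 = 6.043 → 6 coils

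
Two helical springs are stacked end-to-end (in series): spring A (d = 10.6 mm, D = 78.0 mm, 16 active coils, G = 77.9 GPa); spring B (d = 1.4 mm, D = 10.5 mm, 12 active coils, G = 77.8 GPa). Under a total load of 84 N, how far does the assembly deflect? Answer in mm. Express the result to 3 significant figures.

k_A = Gd⁴/(8D³N_a) = (77.9×10³)(10.6⁴)/(8·78.0³·16) = 16.191 N/mm
k_B = Gd⁴/(8D³N_a) = (77.8×10³)(1.4⁴)/(8·10.5³·12) = 2.6894 N/mm
Series: 1/k_eq = 1/16.191 + 1/2.6894 = 0.4336; k_eq = 2.3063 N/mm
δ = F/k_eq = 84/2.3063 = 36.422 mm

36.4 mm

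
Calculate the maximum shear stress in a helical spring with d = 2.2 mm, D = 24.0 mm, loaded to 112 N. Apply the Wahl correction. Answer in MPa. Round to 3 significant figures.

728 MPa

Spring index C = D/d = 24.0/2.2 = 10.9091
K_W = (4C−1)/(4C−4) + 0.615/C = 42.636/39.636 + 0.0564 = 1.1321
τ₀ = 8FD/(πd³) = 8·112·24.0/(π·2.2³) = 21504/33.452 = 642.84 MPa
τ_max = K·τ₀ = 1.1321 × 642.84 = 727.73 MPa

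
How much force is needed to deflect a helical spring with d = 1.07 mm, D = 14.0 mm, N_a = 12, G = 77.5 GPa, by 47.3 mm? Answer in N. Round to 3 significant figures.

k = Gd⁴/(8D³N_a) = (77.5×10³)(1.07⁴)/(8·14.0³·12) = 0.38564 N/mm
F = k·δ = 0.38564 × 47.3 = 18.241 N

18.2 N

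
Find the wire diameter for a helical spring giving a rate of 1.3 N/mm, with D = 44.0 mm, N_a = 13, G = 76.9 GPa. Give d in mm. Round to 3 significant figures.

d = (8D³N_a·k / G)^(1/4) = (8·44.0³·13·1.3 / (76.9×10³))^0.25
  = (149.76)^0.25 = 3.4983 mm

3.50 mm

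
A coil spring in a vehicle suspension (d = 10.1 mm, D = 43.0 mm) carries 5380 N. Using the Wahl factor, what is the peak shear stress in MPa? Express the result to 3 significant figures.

Spring index C = D/d = 43.0/10.1 = 4.2574
K_W = (4C−1)/(4C−4) + 0.615/C = 16.030/13.030 + 0.1445 = 1.3747
τ₀ = 8FD/(πd³) = 8·5380·43.0/(π·10.1³) = 1.85072e+06/3236.8 = 571.78 MPa
τ_max = K·τ₀ = 1.3747 × 571.78 = 786.02 MPa

786 MPa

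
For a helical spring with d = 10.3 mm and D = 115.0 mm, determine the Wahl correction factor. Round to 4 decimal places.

1.1289

C = D/d = 115.0/10.3 = 11.1650
K_W = (4C−1)/(4C−4) + 0.615/C = 43.660/40.660 + 0.0551 = 1.1289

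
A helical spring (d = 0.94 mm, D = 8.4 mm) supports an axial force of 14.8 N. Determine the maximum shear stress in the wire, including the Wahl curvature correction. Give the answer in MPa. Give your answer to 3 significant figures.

Spring index C = D/d = 8.4/0.94 = 8.9362
K_W = (4C−1)/(4C−4) + 0.615/C = 34.745/31.745 + 0.0688 = 1.1633
τ₀ = 8FD/(πd³) = 8·14.8·8.4/(π·0.94³) = 994.56/2.6094 = 381.15 MPa
τ_max = K·τ₀ = 1.1633 × 381.15 = 443.4 MPa

443 MPa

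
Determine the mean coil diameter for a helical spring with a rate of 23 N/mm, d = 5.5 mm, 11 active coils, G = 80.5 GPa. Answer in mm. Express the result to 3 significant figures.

33.1 mm

D = (Gd⁴/(8N_a·k))^(1/3) = (80.5×10³·5.5⁴/(8·11·23))^(1/3)
  = (36394.5)^(1/3) = 33.1395 mm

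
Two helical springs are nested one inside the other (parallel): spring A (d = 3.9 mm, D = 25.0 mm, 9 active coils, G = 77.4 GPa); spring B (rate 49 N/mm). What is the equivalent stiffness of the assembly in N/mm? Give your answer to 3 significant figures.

k_A = Gd⁴/(8D³N_a) = (77.4×10³)(3.9⁴)/(8·25.0³·9) = 15.916 N/mm
Parallel: k_eq = 15.916 + 49 = 64.916 N/mm

64.9 N/mm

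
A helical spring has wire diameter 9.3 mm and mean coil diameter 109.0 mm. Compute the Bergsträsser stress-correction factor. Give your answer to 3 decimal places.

1.114

C = D/d = 109.0/9.3 = 11.7204
K_B = (4C+2)/(4C−3) = 48.882/43.882 = 1.1139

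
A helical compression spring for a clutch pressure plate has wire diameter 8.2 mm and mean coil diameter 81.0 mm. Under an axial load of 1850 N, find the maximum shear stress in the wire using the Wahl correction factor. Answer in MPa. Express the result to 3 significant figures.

794 MPa

Spring index C = D/d = 81.0/8.2 = 9.8780
K_W = (4C−1)/(4C−4) + 0.615/C = 38.512/35.512 + 0.0623 = 1.1467
τ₀ = 8FD/(πd³) = 8·1850·81.0/(π·8.2³) = 1.1988e+06/1732.2 = 692.08 MPa
τ_max = K·τ₀ = 1.1467 × 692.08 = 793.63 MPa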